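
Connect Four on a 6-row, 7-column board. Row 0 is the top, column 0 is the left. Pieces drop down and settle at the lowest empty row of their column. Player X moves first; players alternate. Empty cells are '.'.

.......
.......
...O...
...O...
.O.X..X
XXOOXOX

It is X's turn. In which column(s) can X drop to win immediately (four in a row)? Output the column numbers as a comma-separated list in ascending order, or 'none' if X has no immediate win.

Answer: none

Derivation:
col 0: drop X → no win
col 1: drop X → no win
col 2: drop X → no win
col 3: drop X → no win
col 4: drop X → no win
col 5: drop X → no win
col 6: drop X → no win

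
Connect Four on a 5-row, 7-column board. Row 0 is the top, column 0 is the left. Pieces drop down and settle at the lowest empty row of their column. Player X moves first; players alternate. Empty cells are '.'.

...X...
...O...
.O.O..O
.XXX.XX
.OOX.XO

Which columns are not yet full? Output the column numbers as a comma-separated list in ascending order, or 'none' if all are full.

Answer: 0,1,2,4,5,6

Derivation:
col 0: top cell = '.' → open
col 1: top cell = '.' → open
col 2: top cell = '.' → open
col 3: top cell = 'X' → FULL
col 4: top cell = '.' → open
col 5: top cell = '.' → open
col 6: top cell = '.' → open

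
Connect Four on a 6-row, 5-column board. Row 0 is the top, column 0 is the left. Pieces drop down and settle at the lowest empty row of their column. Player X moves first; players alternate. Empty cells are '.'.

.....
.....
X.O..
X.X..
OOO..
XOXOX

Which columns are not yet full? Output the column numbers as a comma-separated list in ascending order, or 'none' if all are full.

Answer: 0,1,2,3,4

Derivation:
col 0: top cell = '.' → open
col 1: top cell = '.' → open
col 2: top cell = '.' → open
col 3: top cell = '.' → open
col 4: top cell = '.' → open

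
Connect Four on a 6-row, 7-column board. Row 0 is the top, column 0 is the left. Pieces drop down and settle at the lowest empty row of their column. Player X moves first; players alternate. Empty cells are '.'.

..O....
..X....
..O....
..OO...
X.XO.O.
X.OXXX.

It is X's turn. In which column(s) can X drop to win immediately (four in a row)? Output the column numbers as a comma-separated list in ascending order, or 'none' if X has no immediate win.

col 0: drop X → no win
col 1: drop X → no win
col 3: drop X → no win
col 4: drop X → no win
col 5: drop X → no win
col 6: drop X → WIN!

Answer: 6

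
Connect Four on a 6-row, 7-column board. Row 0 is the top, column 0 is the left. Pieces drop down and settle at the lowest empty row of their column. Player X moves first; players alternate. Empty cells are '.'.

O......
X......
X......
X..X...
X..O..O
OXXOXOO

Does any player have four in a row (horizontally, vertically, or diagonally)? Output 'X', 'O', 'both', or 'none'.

X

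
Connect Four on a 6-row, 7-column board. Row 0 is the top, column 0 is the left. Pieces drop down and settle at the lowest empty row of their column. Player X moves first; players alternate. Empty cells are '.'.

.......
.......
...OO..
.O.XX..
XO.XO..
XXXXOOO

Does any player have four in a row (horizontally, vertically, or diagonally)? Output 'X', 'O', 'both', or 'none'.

X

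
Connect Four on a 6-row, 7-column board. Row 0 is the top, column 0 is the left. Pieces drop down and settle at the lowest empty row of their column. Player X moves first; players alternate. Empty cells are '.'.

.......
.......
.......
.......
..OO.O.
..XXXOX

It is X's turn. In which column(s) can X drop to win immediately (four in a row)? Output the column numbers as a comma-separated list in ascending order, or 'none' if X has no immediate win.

col 0: drop X → no win
col 1: drop X → WIN!
col 2: drop X → no win
col 3: drop X → no win
col 4: drop X → no win
col 5: drop X → no win
col 6: drop X → no win

Answer: 1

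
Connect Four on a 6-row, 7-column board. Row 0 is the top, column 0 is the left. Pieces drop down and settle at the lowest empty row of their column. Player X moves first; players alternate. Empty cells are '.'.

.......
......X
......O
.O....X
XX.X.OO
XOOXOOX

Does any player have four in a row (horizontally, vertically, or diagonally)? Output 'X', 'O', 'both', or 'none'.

none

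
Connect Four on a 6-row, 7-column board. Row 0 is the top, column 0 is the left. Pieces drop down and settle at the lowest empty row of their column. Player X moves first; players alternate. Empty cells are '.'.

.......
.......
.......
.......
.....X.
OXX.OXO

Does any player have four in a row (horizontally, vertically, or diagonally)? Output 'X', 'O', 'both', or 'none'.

none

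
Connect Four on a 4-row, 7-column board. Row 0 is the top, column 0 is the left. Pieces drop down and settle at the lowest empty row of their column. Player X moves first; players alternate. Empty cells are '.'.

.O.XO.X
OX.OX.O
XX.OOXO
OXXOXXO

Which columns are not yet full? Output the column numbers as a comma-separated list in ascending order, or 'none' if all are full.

col 0: top cell = '.' → open
col 1: top cell = 'O' → FULL
col 2: top cell = '.' → open
col 3: top cell = 'X' → FULL
col 4: top cell = 'O' → FULL
col 5: top cell = '.' → open
col 6: top cell = 'X' → FULL

Answer: 0,2,5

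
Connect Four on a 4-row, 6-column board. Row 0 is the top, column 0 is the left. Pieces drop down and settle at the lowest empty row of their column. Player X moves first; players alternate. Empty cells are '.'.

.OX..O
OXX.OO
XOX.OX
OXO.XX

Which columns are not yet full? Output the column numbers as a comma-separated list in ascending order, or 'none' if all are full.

col 0: top cell = '.' → open
col 1: top cell = 'O' → FULL
col 2: top cell = 'X' → FULL
col 3: top cell = '.' → open
col 4: top cell = '.' → open
col 5: top cell = 'O' → FULL

Answer: 0,3,4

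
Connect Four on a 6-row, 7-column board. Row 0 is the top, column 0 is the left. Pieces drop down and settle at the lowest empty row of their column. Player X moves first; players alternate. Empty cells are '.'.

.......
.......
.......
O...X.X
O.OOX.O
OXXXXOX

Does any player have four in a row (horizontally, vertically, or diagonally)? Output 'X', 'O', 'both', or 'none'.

X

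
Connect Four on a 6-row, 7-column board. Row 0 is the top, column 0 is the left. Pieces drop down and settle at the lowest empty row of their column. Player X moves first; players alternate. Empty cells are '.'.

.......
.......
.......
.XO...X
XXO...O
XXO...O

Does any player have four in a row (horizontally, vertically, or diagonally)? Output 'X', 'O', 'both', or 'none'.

none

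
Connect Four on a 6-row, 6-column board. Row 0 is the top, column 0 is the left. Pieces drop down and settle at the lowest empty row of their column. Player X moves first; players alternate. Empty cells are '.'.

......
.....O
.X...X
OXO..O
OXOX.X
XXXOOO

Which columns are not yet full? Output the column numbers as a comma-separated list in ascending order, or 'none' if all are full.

col 0: top cell = '.' → open
col 1: top cell = '.' → open
col 2: top cell = '.' → open
col 3: top cell = '.' → open
col 4: top cell = '.' → open
col 5: top cell = '.' → open

Answer: 0,1,2,3,4,5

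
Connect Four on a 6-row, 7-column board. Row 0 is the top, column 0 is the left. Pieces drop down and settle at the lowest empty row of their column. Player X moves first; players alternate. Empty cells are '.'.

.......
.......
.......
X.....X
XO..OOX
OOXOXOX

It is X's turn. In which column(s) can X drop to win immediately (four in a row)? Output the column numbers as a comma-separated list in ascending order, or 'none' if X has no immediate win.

Answer: 6

Derivation:
col 0: drop X → no win
col 1: drop X → no win
col 2: drop X → no win
col 3: drop X → no win
col 4: drop X → no win
col 5: drop X → no win
col 6: drop X → WIN!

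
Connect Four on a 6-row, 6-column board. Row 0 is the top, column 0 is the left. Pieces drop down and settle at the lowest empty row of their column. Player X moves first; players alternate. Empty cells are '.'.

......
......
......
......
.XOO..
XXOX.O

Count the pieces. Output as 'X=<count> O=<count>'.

X=4 O=4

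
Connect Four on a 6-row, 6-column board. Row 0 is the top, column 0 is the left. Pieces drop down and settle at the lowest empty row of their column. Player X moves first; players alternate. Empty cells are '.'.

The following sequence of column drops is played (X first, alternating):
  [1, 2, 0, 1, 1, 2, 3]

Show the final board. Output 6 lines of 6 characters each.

Move 1: X drops in col 1, lands at row 5
Move 2: O drops in col 2, lands at row 5
Move 3: X drops in col 0, lands at row 5
Move 4: O drops in col 1, lands at row 4
Move 5: X drops in col 1, lands at row 3
Move 6: O drops in col 2, lands at row 4
Move 7: X drops in col 3, lands at row 5

Answer: ......
......
......
.X....
.OO...
XXOX..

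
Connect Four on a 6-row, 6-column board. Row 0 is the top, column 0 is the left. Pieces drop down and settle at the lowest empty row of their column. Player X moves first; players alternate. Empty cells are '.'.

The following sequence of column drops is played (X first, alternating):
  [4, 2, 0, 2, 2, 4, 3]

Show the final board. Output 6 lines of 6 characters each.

Move 1: X drops in col 4, lands at row 5
Move 2: O drops in col 2, lands at row 5
Move 3: X drops in col 0, lands at row 5
Move 4: O drops in col 2, lands at row 4
Move 5: X drops in col 2, lands at row 3
Move 6: O drops in col 4, lands at row 4
Move 7: X drops in col 3, lands at row 5

Answer: ......
......
......
..X...
..O.O.
X.OXX.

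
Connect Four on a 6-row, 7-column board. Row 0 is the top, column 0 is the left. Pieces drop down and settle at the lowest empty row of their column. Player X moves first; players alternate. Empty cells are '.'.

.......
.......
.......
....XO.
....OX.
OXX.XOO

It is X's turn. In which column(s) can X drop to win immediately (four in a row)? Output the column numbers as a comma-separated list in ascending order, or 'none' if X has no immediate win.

Answer: 3

Derivation:
col 0: drop X → no win
col 1: drop X → no win
col 2: drop X → no win
col 3: drop X → WIN!
col 4: drop X → no win
col 5: drop X → no win
col 6: drop X → no win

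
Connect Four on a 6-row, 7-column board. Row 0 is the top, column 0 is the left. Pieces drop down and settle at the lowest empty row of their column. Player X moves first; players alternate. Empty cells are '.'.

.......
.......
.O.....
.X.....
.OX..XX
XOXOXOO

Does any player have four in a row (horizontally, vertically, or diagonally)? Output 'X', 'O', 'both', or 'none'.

none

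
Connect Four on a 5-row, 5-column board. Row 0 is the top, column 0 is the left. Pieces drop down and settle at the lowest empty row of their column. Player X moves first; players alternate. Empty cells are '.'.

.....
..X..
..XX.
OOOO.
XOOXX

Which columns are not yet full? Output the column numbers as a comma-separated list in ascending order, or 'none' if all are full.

Answer: 0,1,2,3,4

Derivation:
col 0: top cell = '.' → open
col 1: top cell = '.' → open
col 2: top cell = '.' → open
col 3: top cell = '.' → open
col 4: top cell = '.' → open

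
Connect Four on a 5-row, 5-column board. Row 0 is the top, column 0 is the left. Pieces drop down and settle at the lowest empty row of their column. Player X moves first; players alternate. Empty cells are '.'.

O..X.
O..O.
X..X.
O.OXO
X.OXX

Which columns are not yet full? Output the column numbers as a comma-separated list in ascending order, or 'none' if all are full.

col 0: top cell = 'O' → FULL
col 1: top cell = '.' → open
col 2: top cell = '.' → open
col 3: top cell = 'X' → FULL
col 4: top cell = '.' → open

Answer: 1,2,4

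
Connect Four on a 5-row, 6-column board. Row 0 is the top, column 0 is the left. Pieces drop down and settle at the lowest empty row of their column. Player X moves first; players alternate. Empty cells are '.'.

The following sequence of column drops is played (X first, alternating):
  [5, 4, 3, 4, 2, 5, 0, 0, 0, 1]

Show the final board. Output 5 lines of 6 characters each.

Answer: ......
......
X.....
O...OO
XOXXOX

Derivation:
Move 1: X drops in col 5, lands at row 4
Move 2: O drops in col 4, lands at row 4
Move 3: X drops in col 3, lands at row 4
Move 4: O drops in col 4, lands at row 3
Move 5: X drops in col 2, lands at row 4
Move 6: O drops in col 5, lands at row 3
Move 7: X drops in col 0, lands at row 4
Move 8: O drops in col 0, lands at row 3
Move 9: X drops in col 0, lands at row 2
Move 10: O drops in col 1, lands at row 4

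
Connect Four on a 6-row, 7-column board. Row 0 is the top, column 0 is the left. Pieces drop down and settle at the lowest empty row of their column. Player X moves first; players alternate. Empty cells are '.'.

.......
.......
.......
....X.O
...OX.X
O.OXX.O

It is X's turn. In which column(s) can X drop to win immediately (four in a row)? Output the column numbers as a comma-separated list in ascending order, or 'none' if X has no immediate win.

col 0: drop X → no win
col 1: drop X → no win
col 2: drop X → no win
col 3: drop X → no win
col 4: drop X → WIN!
col 5: drop X → no win
col 6: drop X → no win

Answer: 4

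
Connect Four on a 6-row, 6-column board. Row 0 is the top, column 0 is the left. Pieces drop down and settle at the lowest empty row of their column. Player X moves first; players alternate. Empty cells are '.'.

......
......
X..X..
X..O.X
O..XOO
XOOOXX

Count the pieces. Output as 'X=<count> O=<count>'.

X=8 O=7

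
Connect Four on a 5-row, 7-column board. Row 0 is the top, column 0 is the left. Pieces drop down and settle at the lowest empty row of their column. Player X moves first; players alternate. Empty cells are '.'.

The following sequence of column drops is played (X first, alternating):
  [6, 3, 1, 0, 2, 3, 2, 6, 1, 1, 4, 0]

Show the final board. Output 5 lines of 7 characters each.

Answer: .......
.......
.O.....
OXXO..O
OXXOX.X

Derivation:
Move 1: X drops in col 6, lands at row 4
Move 2: O drops in col 3, lands at row 4
Move 3: X drops in col 1, lands at row 4
Move 4: O drops in col 0, lands at row 4
Move 5: X drops in col 2, lands at row 4
Move 6: O drops in col 3, lands at row 3
Move 7: X drops in col 2, lands at row 3
Move 8: O drops in col 6, lands at row 3
Move 9: X drops in col 1, lands at row 3
Move 10: O drops in col 1, lands at row 2
Move 11: X drops in col 4, lands at row 4
Move 12: O drops in col 0, lands at row 3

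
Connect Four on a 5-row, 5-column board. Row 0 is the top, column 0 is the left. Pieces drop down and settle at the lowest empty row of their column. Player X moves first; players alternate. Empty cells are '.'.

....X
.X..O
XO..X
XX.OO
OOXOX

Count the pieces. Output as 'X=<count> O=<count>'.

X=8 O=7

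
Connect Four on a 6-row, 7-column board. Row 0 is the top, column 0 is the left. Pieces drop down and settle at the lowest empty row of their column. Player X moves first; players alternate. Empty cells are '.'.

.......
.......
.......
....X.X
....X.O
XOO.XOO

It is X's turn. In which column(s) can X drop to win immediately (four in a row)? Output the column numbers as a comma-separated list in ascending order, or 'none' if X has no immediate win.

Answer: 4

Derivation:
col 0: drop X → no win
col 1: drop X → no win
col 2: drop X → no win
col 3: drop X → no win
col 4: drop X → WIN!
col 5: drop X → no win
col 6: drop X → no win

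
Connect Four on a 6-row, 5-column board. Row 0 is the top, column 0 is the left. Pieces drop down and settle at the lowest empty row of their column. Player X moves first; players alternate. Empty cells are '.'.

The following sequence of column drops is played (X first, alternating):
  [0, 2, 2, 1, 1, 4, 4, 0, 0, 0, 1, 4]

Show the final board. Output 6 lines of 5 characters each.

Move 1: X drops in col 0, lands at row 5
Move 2: O drops in col 2, lands at row 5
Move 3: X drops in col 2, lands at row 4
Move 4: O drops in col 1, lands at row 5
Move 5: X drops in col 1, lands at row 4
Move 6: O drops in col 4, lands at row 5
Move 7: X drops in col 4, lands at row 4
Move 8: O drops in col 0, lands at row 4
Move 9: X drops in col 0, lands at row 3
Move 10: O drops in col 0, lands at row 2
Move 11: X drops in col 1, lands at row 3
Move 12: O drops in col 4, lands at row 3

Answer: .....
.....
O....
XX..O
OXX.X
XOO.O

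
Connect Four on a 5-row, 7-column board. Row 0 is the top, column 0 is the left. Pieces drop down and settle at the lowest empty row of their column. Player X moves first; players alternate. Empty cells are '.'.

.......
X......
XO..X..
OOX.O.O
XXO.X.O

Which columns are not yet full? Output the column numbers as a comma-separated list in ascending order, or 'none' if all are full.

col 0: top cell = '.' → open
col 1: top cell = '.' → open
col 2: top cell = '.' → open
col 3: top cell = '.' → open
col 4: top cell = '.' → open
col 5: top cell = '.' → open
col 6: top cell = '.' → open

Answer: 0,1,2,3,4,5,6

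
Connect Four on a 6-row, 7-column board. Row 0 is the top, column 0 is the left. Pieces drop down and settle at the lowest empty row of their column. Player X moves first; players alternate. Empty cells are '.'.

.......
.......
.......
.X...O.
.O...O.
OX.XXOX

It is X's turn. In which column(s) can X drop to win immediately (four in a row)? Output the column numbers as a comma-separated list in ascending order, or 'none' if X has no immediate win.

col 0: drop X → no win
col 1: drop X → no win
col 2: drop X → WIN!
col 3: drop X → no win
col 4: drop X → no win
col 5: drop X → no win
col 6: drop X → no win

Answer: 2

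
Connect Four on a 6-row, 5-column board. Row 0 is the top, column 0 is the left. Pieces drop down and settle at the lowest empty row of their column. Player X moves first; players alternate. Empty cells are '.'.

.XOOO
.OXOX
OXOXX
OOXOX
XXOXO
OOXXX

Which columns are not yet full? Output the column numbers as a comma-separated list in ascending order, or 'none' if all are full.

Answer: 0

Derivation:
col 0: top cell = '.' → open
col 1: top cell = 'X' → FULL
col 2: top cell = 'O' → FULL
col 3: top cell = 'O' → FULL
col 4: top cell = 'O' → FULL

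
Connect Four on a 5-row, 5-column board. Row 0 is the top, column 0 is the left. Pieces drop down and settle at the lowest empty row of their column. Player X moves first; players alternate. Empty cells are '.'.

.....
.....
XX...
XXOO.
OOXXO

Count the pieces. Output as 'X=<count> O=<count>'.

X=6 O=5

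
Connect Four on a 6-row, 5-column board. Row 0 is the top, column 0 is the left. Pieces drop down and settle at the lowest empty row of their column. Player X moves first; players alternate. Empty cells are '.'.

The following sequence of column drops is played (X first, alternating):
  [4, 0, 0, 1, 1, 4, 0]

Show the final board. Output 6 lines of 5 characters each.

Answer: .....
.....
.....
X....
XX..O
OO..X

Derivation:
Move 1: X drops in col 4, lands at row 5
Move 2: O drops in col 0, lands at row 5
Move 3: X drops in col 0, lands at row 4
Move 4: O drops in col 1, lands at row 5
Move 5: X drops in col 1, lands at row 4
Move 6: O drops in col 4, lands at row 4
Move 7: X drops in col 0, lands at row 3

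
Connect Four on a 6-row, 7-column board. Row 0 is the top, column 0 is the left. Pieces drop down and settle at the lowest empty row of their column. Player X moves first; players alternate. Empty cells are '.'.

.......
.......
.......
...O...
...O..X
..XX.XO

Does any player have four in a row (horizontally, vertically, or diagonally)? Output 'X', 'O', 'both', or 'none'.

none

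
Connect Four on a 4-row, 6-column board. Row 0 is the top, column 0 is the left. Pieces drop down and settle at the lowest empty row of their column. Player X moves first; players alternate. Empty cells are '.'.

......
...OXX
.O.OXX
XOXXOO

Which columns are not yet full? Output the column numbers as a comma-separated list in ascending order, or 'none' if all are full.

Answer: 0,1,2,3,4,5

Derivation:
col 0: top cell = '.' → open
col 1: top cell = '.' → open
col 2: top cell = '.' → open
col 3: top cell = '.' → open
col 4: top cell = '.' → open
col 5: top cell = '.' → open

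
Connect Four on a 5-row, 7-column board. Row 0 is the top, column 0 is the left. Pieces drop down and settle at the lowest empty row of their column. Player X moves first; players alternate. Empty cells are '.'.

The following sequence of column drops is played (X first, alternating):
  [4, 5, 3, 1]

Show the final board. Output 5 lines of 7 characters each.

Answer: .......
.......
.......
.......
.O.XXO.

Derivation:
Move 1: X drops in col 4, lands at row 4
Move 2: O drops in col 5, lands at row 4
Move 3: X drops in col 3, lands at row 4
Move 4: O drops in col 1, lands at row 4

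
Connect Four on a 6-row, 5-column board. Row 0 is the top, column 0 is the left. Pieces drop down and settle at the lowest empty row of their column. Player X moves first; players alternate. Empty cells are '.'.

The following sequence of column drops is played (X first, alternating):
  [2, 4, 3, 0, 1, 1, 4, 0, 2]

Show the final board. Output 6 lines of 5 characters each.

Answer: .....
.....
.....
.....
OOX.X
OXXXO

Derivation:
Move 1: X drops in col 2, lands at row 5
Move 2: O drops in col 4, lands at row 5
Move 3: X drops in col 3, lands at row 5
Move 4: O drops in col 0, lands at row 5
Move 5: X drops in col 1, lands at row 5
Move 6: O drops in col 1, lands at row 4
Move 7: X drops in col 4, lands at row 4
Move 8: O drops in col 0, lands at row 4
Move 9: X drops in col 2, lands at row 4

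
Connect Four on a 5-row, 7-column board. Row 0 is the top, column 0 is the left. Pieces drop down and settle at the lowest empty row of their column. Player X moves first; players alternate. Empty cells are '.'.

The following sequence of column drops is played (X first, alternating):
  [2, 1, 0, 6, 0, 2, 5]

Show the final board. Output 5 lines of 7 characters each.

Move 1: X drops in col 2, lands at row 4
Move 2: O drops in col 1, lands at row 4
Move 3: X drops in col 0, lands at row 4
Move 4: O drops in col 6, lands at row 4
Move 5: X drops in col 0, lands at row 3
Move 6: O drops in col 2, lands at row 3
Move 7: X drops in col 5, lands at row 4

Answer: .......
.......
.......
X.O....
XOX..XO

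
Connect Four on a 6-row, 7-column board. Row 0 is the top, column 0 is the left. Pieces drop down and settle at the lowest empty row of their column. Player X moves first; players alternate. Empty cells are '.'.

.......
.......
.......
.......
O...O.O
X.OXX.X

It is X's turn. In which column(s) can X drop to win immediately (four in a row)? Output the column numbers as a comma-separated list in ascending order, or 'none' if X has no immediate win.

col 0: drop X → no win
col 1: drop X → no win
col 2: drop X → no win
col 3: drop X → no win
col 4: drop X → no win
col 5: drop X → WIN!
col 6: drop X → no win

Answer: 5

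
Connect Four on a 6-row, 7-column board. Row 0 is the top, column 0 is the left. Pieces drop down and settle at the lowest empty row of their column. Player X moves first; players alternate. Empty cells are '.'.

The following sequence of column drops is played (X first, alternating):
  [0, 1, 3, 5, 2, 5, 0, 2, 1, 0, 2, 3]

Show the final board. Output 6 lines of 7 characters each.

Move 1: X drops in col 0, lands at row 5
Move 2: O drops in col 1, lands at row 5
Move 3: X drops in col 3, lands at row 5
Move 4: O drops in col 5, lands at row 5
Move 5: X drops in col 2, lands at row 5
Move 6: O drops in col 5, lands at row 4
Move 7: X drops in col 0, lands at row 4
Move 8: O drops in col 2, lands at row 4
Move 9: X drops in col 1, lands at row 4
Move 10: O drops in col 0, lands at row 3
Move 11: X drops in col 2, lands at row 3
Move 12: O drops in col 3, lands at row 4

Answer: .......
.......
.......
O.X....
XXOO.O.
XOXX.O.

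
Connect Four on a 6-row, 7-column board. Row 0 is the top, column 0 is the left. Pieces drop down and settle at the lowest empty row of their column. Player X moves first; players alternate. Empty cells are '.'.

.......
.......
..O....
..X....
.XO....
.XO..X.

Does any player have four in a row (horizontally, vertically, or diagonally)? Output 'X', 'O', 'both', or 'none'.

none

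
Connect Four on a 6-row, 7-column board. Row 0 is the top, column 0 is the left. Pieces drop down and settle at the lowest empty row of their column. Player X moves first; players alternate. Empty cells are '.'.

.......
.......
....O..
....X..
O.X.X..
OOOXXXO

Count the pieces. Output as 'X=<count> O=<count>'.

X=6 O=6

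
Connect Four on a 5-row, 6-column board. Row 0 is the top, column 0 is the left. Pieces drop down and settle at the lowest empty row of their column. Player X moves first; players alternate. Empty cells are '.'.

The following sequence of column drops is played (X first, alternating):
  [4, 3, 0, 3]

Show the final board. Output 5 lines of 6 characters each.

Move 1: X drops in col 4, lands at row 4
Move 2: O drops in col 3, lands at row 4
Move 3: X drops in col 0, lands at row 4
Move 4: O drops in col 3, lands at row 3

Answer: ......
......
......
...O..
X..OX.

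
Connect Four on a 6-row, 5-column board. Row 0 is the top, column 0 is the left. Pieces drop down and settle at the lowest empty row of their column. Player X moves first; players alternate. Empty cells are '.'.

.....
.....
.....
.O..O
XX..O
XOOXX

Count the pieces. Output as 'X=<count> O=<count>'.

X=5 O=5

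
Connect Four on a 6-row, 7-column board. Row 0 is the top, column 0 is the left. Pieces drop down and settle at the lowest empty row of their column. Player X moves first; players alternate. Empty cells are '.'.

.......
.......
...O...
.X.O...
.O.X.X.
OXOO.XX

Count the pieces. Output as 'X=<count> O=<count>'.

X=6 O=6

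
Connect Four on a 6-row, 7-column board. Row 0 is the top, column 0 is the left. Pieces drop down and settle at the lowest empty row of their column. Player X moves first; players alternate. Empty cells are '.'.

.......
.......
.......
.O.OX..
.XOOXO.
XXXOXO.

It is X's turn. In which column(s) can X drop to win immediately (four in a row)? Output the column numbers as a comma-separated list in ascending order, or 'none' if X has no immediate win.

Answer: 4

Derivation:
col 0: drop X → no win
col 1: drop X → no win
col 2: drop X → no win
col 3: drop X → no win
col 4: drop X → WIN!
col 5: drop X → no win
col 6: drop X → no win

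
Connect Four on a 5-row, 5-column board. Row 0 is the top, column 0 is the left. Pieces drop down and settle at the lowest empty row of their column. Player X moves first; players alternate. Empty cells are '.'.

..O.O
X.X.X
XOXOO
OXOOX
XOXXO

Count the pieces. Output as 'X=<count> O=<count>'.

X=10 O=10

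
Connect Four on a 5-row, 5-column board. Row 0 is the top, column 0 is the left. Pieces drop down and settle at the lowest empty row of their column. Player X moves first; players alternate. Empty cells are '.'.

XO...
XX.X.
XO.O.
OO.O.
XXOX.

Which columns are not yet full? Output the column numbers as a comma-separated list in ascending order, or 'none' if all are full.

col 0: top cell = 'X' → FULL
col 1: top cell = 'O' → FULL
col 2: top cell = '.' → open
col 3: top cell = '.' → open
col 4: top cell = '.' → open

Answer: 2,3,4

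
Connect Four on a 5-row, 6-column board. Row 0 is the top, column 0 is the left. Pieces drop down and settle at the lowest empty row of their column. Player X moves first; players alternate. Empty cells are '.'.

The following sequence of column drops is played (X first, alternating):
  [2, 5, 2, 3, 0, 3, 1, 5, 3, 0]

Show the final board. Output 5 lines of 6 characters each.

Answer: ......
......
...X..
O.XO.O
XXXO.O

Derivation:
Move 1: X drops in col 2, lands at row 4
Move 2: O drops in col 5, lands at row 4
Move 3: X drops in col 2, lands at row 3
Move 4: O drops in col 3, lands at row 4
Move 5: X drops in col 0, lands at row 4
Move 6: O drops in col 3, lands at row 3
Move 7: X drops in col 1, lands at row 4
Move 8: O drops in col 5, lands at row 3
Move 9: X drops in col 3, lands at row 2
Move 10: O drops in col 0, lands at row 3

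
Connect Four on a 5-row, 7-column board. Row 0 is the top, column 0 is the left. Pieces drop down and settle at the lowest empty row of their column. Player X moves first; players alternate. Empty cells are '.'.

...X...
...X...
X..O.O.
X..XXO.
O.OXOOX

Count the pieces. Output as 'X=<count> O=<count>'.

X=8 O=7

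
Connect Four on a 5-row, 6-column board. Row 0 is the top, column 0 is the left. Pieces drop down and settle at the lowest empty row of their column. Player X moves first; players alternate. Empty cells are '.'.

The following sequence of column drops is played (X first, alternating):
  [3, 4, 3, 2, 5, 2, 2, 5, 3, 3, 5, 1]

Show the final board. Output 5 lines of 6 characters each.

Move 1: X drops in col 3, lands at row 4
Move 2: O drops in col 4, lands at row 4
Move 3: X drops in col 3, lands at row 3
Move 4: O drops in col 2, lands at row 4
Move 5: X drops in col 5, lands at row 4
Move 6: O drops in col 2, lands at row 3
Move 7: X drops in col 2, lands at row 2
Move 8: O drops in col 5, lands at row 3
Move 9: X drops in col 3, lands at row 2
Move 10: O drops in col 3, lands at row 1
Move 11: X drops in col 5, lands at row 2
Move 12: O drops in col 1, lands at row 4

Answer: ......
...O..
..XX.X
..OX.O
.OOXOX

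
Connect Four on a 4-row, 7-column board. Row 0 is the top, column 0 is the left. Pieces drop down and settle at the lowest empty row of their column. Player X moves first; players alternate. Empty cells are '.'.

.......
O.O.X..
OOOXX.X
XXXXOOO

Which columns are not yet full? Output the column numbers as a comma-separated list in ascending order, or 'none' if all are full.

col 0: top cell = '.' → open
col 1: top cell = '.' → open
col 2: top cell = '.' → open
col 3: top cell = '.' → open
col 4: top cell = '.' → open
col 5: top cell = '.' → open
col 6: top cell = '.' → open

Answer: 0,1,2,3,4,5,6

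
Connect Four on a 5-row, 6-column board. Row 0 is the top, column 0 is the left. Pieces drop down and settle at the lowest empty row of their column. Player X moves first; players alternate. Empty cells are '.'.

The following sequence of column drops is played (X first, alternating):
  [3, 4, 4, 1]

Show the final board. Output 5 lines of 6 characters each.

Answer: ......
......
......
....X.
.O.XO.

Derivation:
Move 1: X drops in col 3, lands at row 4
Move 2: O drops in col 4, lands at row 4
Move 3: X drops in col 4, lands at row 3
Move 4: O drops in col 1, lands at row 4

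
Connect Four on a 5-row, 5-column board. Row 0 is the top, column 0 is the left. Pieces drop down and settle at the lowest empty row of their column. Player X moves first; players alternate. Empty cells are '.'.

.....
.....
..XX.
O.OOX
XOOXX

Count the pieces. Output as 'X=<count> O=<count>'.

X=6 O=5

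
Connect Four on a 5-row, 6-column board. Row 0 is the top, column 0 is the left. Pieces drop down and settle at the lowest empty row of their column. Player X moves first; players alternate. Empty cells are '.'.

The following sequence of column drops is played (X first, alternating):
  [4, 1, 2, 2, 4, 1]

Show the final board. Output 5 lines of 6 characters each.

Answer: ......
......
......
.OO.X.
.OX.X.

Derivation:
Move 1: X drops in col 4, lands at row 4
Move 2: O drops in col 1, lands at row 4
Move 3: X drops in col 2, lands at row 4
Move 4: O drops in col 2, lands at row 3
Move 5: X drops in col 4, lands at row 3
Move 6: O drops in col 1, lands at row 3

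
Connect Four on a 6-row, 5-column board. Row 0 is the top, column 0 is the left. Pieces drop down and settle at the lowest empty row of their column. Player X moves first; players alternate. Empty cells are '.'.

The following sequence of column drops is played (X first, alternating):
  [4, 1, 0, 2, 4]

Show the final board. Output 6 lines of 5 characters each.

Answer: .....
.....
.....
.....
....X
XOO.X

Derivation:
Move 1: X drops in col 4, lands at row 5
Move 2: O drops in col 1, lands at row 5
Move 3: X drops in col 0, lands at row 5
Move 4: O drops in col 2, lands at row 5
Move 5: X drops in col 4, lands at row 4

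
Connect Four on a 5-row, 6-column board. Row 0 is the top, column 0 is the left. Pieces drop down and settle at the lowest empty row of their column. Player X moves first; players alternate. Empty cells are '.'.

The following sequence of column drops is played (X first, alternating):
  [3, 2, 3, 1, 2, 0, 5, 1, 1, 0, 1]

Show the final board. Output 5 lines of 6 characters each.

Answer: ......
.X....
.X....
OOXX..
OOOX.X

Derivation:
Move 1: X drops in col 3, lands at row 4
Move 2: O drops in col 2, lands at row 4
Move 3: X drops in col 3, lands at row 3
Move 4: O drops in col 1, lands at row 4
Move 5: X drops in col 2, lands at row 3
Move 6: O drops in col 0, lands at row 4
Move 7: X drops in col 5, lands at row 4
Move 8: O drops in col 1, lands at row 3
Move 9: X drops in col 1, lands at row 2
Move 10: O drops in col 0, lands at row 3
Move 11: X drops in col 1, lands at row 1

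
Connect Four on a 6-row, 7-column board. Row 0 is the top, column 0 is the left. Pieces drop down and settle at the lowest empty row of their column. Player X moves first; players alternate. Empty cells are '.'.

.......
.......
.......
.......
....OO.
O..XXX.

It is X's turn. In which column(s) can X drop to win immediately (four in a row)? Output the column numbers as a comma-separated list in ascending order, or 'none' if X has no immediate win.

Answer: 2,6

Derivation:
col 0: drop X → no win
col 1: drop X → no win
col 2: drop X → WIN!
col 3: drop X → no win
col 4: drop X → no win
col 5: drop X → no win
col 6: drop X → WIN!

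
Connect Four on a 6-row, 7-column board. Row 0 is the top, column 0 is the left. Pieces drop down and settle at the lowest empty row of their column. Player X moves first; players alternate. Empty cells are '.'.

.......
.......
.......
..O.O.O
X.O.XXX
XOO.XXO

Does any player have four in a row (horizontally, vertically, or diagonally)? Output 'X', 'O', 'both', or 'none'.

none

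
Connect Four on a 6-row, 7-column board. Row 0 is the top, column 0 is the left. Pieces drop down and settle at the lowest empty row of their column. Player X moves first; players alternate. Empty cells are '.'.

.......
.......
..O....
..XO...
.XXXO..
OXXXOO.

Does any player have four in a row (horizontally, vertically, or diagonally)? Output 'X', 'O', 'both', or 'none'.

O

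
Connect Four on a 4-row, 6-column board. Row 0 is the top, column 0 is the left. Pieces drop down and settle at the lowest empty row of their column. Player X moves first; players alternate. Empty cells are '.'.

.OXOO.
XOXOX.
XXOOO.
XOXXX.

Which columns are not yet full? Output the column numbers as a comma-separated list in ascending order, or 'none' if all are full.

Answer: 0,5

Derivation:
col 0: top cell = '.' → open
col 1: top cell = 'O' → FULL
col 2: top cell = 'X' → FULL
col 3: top cell = 'O' → FULL
col 4: top cell = 'O' → FULL
col 5: top cell = '.' → open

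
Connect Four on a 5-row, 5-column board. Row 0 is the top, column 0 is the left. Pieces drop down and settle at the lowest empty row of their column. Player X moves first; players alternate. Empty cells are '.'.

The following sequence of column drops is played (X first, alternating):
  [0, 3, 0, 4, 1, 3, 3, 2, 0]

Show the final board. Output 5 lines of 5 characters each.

Answer: .....
.....
X..X.
X..O.
XXOOO

Derivation:
Move 1: X drops in col 0, lands at row 4
Move 2: O drops in col 3, lands at row 4
Move 3: X drops in col 0, lands at row 3
Move 4: O drops in col 4, lands at row 4
Move 5: X drops in col 1, lands at row 4
Move 6: O drops in col 3, lands at row 3
Move 7: X drops in col 3, lands at row 2
Move 8: O drops in col 2, lands at row 4
Move 9: X drops in col 0, lands at row 2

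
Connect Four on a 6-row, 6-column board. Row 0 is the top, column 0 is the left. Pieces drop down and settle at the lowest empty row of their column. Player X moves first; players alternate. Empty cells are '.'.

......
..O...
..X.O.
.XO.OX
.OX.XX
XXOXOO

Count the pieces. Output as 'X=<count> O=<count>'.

X=9 O=8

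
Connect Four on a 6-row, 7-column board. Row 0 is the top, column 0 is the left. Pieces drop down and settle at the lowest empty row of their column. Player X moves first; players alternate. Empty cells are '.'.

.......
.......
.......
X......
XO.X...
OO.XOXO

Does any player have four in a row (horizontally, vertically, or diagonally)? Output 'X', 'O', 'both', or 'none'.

none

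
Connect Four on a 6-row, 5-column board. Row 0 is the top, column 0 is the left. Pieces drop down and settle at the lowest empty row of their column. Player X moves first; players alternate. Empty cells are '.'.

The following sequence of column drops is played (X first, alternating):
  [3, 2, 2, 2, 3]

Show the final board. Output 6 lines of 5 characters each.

Move 1: X drops in col 3, lands at row 5
Move 2: O drops in col 2, lands at row 5
Move 3: X drops in col 2, lands at row 4
Move 4: O drops in col 2, lands at row 3
Move 5: X drops in col 3, lands at row 4

Answer: .....
.....
.....
..O..
..XX.
..OX.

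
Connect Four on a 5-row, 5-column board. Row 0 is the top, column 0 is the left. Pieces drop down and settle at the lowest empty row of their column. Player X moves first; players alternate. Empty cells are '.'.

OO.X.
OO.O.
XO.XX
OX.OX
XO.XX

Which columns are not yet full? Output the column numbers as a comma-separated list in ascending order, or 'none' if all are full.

col 0: top cell = 'O' → FULL
col 1: top cell = 'O' → FULL
col 2: top cell = '.' → open
col 3: top cell = 'X' → FULL
col 4: top cell = '.' → open

Answer: 2,4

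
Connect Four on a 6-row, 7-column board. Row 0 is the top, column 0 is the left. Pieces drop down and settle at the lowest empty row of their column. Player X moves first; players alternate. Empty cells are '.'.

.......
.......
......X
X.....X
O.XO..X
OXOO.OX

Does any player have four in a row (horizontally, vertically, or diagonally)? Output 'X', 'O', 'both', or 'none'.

X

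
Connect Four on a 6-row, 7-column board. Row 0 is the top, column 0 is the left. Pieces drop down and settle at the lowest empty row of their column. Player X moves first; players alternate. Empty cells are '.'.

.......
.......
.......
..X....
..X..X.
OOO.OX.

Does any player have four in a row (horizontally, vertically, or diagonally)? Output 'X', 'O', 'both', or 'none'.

none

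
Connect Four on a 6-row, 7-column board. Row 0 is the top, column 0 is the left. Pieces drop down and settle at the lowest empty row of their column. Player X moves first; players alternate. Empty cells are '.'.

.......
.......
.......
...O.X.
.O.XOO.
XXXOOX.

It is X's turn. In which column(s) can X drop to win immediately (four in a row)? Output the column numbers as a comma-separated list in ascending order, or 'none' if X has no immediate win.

Answer: none

Derivation:
col 0: drop X → no win
col 1: drop X → no win
col 2: drop X → no win
col 3: drop X → no win
col 4: drop X → no win
col 5: drop X → no win
col 6: drop X → no win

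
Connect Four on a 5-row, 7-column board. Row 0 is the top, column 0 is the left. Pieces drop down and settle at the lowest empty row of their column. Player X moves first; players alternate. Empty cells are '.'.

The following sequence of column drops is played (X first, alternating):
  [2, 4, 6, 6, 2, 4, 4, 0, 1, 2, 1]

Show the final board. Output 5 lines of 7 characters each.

Move 1: X drops in col 2, lands at row 4
Move 2: O drops in col 4, lands at row 4
Move 3: X drops in col 6, lands at row 4
Move 4: O drops in col 6, lands at row 3
Move 5: X drops in col 2, lands at row 3
Move 6: O drops in col 4, lands at row 3
Move 7: X drops in col 4, lands at row 2
Move 8: O drops in col 0, lands at row 4
Move 9: X drops in col 1, lands at row 4
Move 10: O drops in col 2, lands at row 2
Move 11: X drops in col 1, lands at row 3

Answer: .......
.......
..O.X..
.XX.O.O
OXX.O.X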